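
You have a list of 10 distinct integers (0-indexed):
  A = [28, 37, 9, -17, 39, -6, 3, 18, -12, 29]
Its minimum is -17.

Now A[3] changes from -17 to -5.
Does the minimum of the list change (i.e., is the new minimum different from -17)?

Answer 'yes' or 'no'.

Answer: yes

Derivation:
Old min = -17
Change: A[3] -17 -> -5
Changed element was the min; new min must be rechecked.
New min = -12; changed? yes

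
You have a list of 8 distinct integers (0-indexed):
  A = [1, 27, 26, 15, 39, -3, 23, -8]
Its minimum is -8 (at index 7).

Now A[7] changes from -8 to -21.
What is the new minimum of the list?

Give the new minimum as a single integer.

Answer: -21

Derivation:
Old min = -8 (at index 7)
Change: A[7] -8 -> -21
Changed element WAS the min. Need to check: is -21 still <= all others?
  Min of remaining elements: -3
  New min = min(-21, -3) = -21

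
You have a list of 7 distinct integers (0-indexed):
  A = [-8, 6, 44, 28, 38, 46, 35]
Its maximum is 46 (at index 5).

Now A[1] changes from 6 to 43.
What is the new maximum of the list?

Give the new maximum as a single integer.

Answer: 46

Derivation:
Old max = 46 (at index 5)
Change: A[1] 6 -> 43
Changed element was NOT the old max.
  New max = max(old_max, new_val) = max(46, 43) = 46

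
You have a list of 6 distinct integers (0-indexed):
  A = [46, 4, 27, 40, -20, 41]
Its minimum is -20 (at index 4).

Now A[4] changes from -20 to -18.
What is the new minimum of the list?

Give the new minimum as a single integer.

Old min = -20 (at index 4)
Change: A[4] -20 -> -18
Changed element WAS the min. Need to check: is -18 still <= all others?
  Min of remaining elements: 4
  New min = min(-18, 4) = -18

Answer: -18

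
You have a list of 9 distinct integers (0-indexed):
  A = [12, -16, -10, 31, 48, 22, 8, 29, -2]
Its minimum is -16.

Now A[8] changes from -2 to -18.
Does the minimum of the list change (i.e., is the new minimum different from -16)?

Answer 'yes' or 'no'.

Answer: yes

Derivation:
Old min = -16
Change: A[8] -2 -> -18
Changed element was NOT the min; min changes only if -18 < -16.
New min = -18; changed? yes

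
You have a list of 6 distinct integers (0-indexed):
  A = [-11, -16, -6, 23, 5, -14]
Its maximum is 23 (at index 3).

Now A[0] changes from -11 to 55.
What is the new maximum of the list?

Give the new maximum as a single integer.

Old max = 23 (at index 3)
Change: A[0] -11 -> 55
Changed element was NOT the old max.
  New max = max(old_max, new_val) = max(23, 55) = 55

Answer: 55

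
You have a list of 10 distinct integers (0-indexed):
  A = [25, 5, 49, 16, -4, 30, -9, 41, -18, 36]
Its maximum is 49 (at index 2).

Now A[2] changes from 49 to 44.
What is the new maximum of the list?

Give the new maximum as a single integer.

Answer: 44

Derivation:
Old max = 49 (at index 2)
Change: A[2] 49 -> 44
Changed element WAS the max -> may need rescan.
  Max of remaining elements: 41
  New max = max(44, 41) = 44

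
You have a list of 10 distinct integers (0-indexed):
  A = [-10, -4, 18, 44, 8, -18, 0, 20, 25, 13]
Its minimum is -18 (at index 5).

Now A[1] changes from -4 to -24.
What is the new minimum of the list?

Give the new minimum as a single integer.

Old min = -18 (at index 5)
Change: A[1] -4 -> -24
Changed element was NOT the old min.
  New min = min(old_min, new_val) = min(-18, -24) = -24

Answer: -24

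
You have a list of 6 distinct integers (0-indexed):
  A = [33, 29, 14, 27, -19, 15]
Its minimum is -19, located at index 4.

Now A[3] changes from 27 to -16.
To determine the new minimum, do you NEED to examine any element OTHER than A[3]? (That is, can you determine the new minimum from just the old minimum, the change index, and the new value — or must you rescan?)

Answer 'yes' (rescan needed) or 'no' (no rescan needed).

Old min = -19 at index 4
Change at index 3: 27 -> -16
Index 3 was NOT the min. New min = min(-19, -16). No rescan of other elements needed.
Needs rescan: no

Answer: no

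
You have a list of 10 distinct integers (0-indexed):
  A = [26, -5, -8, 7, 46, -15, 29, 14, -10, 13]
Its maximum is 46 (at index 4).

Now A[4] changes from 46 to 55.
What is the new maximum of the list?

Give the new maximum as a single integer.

Answer: 55

Derivation:
Old max = 46 (at index 4)
Change: A[4] 46 -> 55
Changed element WAS the max -> may need rescan.
  Max of remaining elements: 29
  New max = max(55, 29) = 55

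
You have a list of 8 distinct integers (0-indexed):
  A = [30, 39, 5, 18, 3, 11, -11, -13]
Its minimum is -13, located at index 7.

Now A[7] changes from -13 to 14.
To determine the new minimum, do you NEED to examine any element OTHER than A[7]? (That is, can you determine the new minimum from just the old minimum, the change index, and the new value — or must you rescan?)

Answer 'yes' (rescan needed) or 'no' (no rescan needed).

Answer: yes

Derivation:
Old min = -13 at index 7
Change at index 7: -13 -> 14
Index 7 WAS the min and new value 14 > old min -13. Must rescan other elements to find the new min.
Needs rescan: yes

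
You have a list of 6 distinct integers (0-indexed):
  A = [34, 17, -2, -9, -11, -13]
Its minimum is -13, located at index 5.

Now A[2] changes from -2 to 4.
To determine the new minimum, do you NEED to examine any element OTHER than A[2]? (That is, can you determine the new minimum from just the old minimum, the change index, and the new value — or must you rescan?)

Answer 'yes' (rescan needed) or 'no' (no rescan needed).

Old min = -13 at index 5
Change at index 2: -2 -> 4
Index 2 was NOT the min. New min = min(-13, 4). No rescan of other elements needed.
Needs rescan: no

Answer: no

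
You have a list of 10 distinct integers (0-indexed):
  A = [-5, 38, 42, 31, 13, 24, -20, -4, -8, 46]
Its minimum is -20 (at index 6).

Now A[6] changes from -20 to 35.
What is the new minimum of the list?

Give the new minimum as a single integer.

Answer: -8

Derivation:
Old min = -20 (at index 6)
Change: A[6] -20 -> 35
Changed element WAS the min. Need to check: is 35 still <= all others?
  Min of remaining elements: -8
  New min = min(35, -8) = -8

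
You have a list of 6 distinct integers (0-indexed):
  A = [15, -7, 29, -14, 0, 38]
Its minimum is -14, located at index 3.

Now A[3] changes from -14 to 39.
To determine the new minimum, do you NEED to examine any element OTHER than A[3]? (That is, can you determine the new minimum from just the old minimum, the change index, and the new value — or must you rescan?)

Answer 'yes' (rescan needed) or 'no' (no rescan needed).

Old min = -14 at index 3
Change at index 3: -14 -> 39
Index 3 WAS the min and new value 39 > old min -14. Must rescan other elements to find the new min.
Needs rescan: yes

Answer: yes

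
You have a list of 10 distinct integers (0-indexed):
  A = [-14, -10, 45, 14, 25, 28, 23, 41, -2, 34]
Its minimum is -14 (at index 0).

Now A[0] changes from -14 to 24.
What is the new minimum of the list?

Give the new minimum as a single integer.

Old min = -14 (at index 0)
Change: A[0] -14 -> 24
Changed element WAS the min. Need to check: is 24 still <= all others?
  Min of remaining elements: -10
  New min = min(24, -10) = -10

Answer: -10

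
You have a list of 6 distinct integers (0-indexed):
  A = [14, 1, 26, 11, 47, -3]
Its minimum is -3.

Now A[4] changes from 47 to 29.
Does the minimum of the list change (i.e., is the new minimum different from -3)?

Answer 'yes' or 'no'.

Answer: no

Derivation:
Old min = -3
Change: A[4] 47 -> 29
Changed element was NOT the min; min changes only if 29 < -3.
New min = -3; changed? no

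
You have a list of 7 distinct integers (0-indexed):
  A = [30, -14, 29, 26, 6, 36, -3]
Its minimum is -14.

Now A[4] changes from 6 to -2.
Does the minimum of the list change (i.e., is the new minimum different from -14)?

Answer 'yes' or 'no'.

Old min = -14
Change: A[4] 6 -> -2
Changed element was NOT the min; min changes only if -2 < -14.
New min = -14; changed? no

Answer: no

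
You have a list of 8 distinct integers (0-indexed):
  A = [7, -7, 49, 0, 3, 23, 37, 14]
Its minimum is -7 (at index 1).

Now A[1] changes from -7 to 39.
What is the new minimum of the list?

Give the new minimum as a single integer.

Old min = -7 (at index 1)
Change: A[1] -7 -> 39
Changed element WAS the min. Need to check: is 39 still <= all others?
  Min of remaining elements: 0
  New min = min(39, 0) = 0

Answer: 0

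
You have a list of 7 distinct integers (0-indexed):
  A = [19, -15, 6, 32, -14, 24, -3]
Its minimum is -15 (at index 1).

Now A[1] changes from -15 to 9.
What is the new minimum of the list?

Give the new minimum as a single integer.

Old min = -15 (at index 1)
Change: A[1] -15 -> 9
Changed element WAS the min. Need to check: is 9 still <= all others?
  Min of remaining elements: -14
  New min = min(9, -14) = -14

Answer: -14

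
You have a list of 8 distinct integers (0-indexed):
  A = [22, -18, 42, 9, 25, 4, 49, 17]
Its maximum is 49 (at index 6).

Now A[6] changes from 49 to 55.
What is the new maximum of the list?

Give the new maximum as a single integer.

Old max = 49 (at index 6)
Change: A[6] 49 -> 55
Changed element WAS the max -> may need rescan.
  Max of remaining elements: 42
  New max = max(55, 42) = 55

Answer: 55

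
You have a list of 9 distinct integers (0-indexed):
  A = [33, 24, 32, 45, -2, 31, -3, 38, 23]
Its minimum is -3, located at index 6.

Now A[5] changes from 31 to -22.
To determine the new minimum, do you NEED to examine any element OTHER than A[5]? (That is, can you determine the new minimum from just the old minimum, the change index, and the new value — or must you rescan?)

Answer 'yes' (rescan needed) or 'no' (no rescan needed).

Answer: no

Derivation:
Old min = -3 at index 6
Change at index 5: 31 -> -22
Index 5 was NOT the min. New min = min(-3, -22). No rescan of other elements needed.
Needs rescan: no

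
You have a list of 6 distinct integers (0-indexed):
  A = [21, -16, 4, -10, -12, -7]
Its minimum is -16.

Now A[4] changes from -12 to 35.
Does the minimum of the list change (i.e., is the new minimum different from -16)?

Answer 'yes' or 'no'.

Old min = -16
Change: A[4] -12 -> 35
Changed element was NOT the min; min changes only if 35 < -16.
New min = -16; changed? no

Answer: no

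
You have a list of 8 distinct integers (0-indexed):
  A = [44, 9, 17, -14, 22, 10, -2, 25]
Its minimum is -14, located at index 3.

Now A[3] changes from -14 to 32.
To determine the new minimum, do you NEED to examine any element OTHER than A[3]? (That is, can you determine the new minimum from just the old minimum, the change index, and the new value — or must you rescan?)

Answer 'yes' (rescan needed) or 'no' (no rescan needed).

Answer: yes

Derivation:
Old min = -14 at index 3
Change at index 3: -14 -> 32
Index 3 WAS the min and new value 32 > old min -14. Must rescan other elements to find the new min.
Needs rescan: yes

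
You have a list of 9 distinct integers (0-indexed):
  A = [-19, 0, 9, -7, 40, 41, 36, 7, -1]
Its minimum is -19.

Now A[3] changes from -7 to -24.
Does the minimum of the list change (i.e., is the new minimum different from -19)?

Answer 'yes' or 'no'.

Answer: yes

Derivation:
Old min = -19
Change: A[3] -7 -> -24
Changed element was NOT the min; min changes only if -24 < -19.
New min = -24; changed? yes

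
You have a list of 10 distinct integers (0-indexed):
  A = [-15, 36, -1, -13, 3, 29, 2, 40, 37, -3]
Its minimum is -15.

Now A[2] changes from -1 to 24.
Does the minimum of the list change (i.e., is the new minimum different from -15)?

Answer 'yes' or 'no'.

Old min = -15
Change: A[2] -1 -> 24
Changed element was NOT the min; min changes only if 24 < -15.
New min = -15; changed? no

Answer: no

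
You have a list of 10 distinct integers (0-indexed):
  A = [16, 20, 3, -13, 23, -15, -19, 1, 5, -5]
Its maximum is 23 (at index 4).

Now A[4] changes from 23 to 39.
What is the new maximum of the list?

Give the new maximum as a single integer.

Answer: 39

Derivation:
Old max = 23 (at index 4)
Change: A[4] 23 -> 39
Changed element WAS the max -> may need rescan.
  Max of remaining elements: 20
  New max = max(39, 20) = 39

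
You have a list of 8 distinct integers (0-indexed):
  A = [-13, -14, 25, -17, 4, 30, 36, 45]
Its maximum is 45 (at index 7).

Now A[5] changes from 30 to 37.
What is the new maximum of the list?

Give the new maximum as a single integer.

Answer: 45

Derivation:
Old max = 45 (at index 7)
Change: A[5] 30 -> 37
Changed element was NOT the old max.
  New max = max(old_max, new_val) = max(45, 37) = 45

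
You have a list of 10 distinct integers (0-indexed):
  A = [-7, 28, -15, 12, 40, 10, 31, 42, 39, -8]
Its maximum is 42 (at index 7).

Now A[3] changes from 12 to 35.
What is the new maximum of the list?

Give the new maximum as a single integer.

Old max = 42 (at index 7)
Change: A[3] 12 -> 35
Changed element was NOT the old max.
  New max = max(old_max, new_val) = max(42, 35) = 42

Answer: 42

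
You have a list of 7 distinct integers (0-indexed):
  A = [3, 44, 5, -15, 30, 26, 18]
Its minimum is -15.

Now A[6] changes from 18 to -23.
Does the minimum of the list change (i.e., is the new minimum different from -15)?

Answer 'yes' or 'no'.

Answer: yes

Derivation:
Old min = -15
Change: A[6] 18 -> -23
Changed element was NOT the min; min changes only if -23 < -15.
New min = -23; changed? yes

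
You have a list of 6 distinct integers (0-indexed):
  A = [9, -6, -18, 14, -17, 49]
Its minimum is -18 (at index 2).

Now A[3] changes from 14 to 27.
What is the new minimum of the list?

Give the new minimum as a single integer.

Answer: -18

Derivation:
Old min = -18 (at index 2)
Change: A[3] 14 -> 27
Changed element was NOT the old min.
  New min = min(old_min, new_val) = min(-18, 27) = -18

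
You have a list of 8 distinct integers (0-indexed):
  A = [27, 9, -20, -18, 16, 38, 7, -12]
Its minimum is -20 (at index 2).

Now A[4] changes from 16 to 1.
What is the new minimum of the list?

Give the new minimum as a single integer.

Answer: -20

Derivation:
Old min = -20 (at index 2)
Change: A[4] 16 -> 1
Changed element was NOT the old min.
  New min = min(old_min, new_val) = min(-20, 1) = -20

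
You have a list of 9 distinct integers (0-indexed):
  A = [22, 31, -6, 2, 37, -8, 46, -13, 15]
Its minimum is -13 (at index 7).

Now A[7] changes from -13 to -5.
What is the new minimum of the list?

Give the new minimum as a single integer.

Old min = -13 (at index 7)
Change: A[7] -13 -> -5
Changed element WAS the min. Need to check: is -5 still <= all others?
  Min of remaining elements: -8
  New min = min(-5, -8) = -8

Answer: -8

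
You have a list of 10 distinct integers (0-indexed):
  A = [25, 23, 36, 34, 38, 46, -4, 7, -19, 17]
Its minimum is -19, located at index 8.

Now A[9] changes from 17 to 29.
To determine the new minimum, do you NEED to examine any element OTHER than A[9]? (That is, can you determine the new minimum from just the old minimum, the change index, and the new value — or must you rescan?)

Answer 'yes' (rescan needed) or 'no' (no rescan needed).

Answer: no

Derivation:
Old min = -19 at index 8
Change at index 9: 17 -> 29
Index 9 was NOT the min. New min = min(-19, 29). No rescan of other elements needed.
Needs rescan: no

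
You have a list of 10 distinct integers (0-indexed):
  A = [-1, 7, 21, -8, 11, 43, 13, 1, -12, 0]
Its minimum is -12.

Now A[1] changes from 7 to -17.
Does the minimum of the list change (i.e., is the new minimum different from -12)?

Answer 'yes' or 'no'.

Old min = -12
Change: A[1] 7 -> -17
Changed element was NOT the min; min changes only if -17 < -12.
New min = -17; changed? yes

Answer: yes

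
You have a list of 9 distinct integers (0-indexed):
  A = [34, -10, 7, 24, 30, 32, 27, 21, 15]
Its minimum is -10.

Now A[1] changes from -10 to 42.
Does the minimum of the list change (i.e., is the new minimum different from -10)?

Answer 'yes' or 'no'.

Old min = -10
Change: A[1] -10 -> 42
Changed element was the min; new min must be rechecked.
New min = 7; changed? yes

Answer: yes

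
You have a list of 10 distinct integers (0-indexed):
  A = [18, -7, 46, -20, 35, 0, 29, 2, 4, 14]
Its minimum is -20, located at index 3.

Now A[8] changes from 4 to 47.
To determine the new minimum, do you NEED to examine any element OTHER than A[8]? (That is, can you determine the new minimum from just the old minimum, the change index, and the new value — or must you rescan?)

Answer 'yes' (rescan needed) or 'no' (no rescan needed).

Old min = -20 at index 3
Change at index 8: 4 -> 47
Index 8 was NOT the min. New min = min(-20, 47). No rescan of other elements needed.
Needs rescan: no

Answer: no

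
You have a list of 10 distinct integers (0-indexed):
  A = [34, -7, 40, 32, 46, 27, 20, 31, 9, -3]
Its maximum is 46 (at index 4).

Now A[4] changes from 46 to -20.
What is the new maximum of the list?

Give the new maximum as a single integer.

Answer: 40

Derivation:
Old max = 46 (at index 4)
Change: A[4] 46 -> -20
Changed element WAS the max -> may need rescan.
  Max of remaining elements: 40
  New max = max(-20, 40) = 40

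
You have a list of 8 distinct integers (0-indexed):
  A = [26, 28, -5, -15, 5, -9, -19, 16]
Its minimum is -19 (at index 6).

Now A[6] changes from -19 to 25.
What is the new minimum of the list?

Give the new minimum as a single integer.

Old min = -19 (at index 6)
Change: A[6] -19 -> 25
Changed element WAS the min. Need to check: is 25 still <= all others?
  Min of remaining elements: -15
  New min = min(25, -15) = -15

Answer: -15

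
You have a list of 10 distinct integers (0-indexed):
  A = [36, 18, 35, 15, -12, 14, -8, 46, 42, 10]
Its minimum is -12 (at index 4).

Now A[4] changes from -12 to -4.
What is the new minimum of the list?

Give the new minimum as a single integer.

Old min = -12 (at index 4)
Change: A[4] -12 -> -4
Changed element WAS the min. Need to check: is -4 still <= all others?
  Min of remaining elements: -8
  New min = min(-4, -8) = -8

Answer: -8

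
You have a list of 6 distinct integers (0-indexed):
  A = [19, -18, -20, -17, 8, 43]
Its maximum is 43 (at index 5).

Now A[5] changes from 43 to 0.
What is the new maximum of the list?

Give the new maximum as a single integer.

Answer: 19

Derivation:
Old max = 43 (at index 5)
Change: A[5] 43 -> 0
Changed element WAS the max -> may need rescan.
  Max of remaining elements: 19
  New max = max(0, 19) = 19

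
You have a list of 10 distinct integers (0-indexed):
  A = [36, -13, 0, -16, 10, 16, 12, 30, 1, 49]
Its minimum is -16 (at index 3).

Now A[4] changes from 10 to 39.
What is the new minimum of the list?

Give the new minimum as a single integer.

Old min = -16 (at index 3)
Change: A[4] 10 -> 39
Changed element was NOT the old min.
  New min = min(old_min, new_val) = min(-16, 39) = -16

Answer: -16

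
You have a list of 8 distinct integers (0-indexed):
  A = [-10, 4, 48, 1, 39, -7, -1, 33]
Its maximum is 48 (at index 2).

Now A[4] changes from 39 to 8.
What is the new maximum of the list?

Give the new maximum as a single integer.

Answer: 48

Derivation:
Old max = 48 (at index 2)
Change: A[4] 39 -> 8
Changed element was NOT the old max.
  New max = max(old_max, new_val) = max(48, 8) = 48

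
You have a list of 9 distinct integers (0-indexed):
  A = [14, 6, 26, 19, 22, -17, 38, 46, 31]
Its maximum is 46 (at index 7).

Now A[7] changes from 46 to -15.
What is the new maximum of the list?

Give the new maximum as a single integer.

Answer: 38

Derivation:
Old max = 46 (at index 7)
Change: A[7] 46 -> -15
Changed element WAS the max -> may need rescan.
  Max of remaining elements: 38
  New max = max(-15, 38) = 38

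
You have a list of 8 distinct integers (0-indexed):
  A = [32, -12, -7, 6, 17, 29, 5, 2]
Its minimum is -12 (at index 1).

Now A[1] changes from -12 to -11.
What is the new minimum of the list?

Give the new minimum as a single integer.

Old min = -12 (at index 1)
Change: A[1] -12 -> -11
Changed element WAS the min. Need to check: is -11 still <= all others?
  Min of remaining elements: -7
  New min = min(-11, -7) = -11

Answer: -11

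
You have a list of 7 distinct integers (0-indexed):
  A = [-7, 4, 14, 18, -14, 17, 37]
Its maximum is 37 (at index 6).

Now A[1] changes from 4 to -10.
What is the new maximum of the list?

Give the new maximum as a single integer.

Old max = 37 (at index 6)
Change: A[1] 4 -> -10
Changed element was NOT the old max.
  New max = max(old_max, new_val) = max(37, -10) = 37

Answer: 37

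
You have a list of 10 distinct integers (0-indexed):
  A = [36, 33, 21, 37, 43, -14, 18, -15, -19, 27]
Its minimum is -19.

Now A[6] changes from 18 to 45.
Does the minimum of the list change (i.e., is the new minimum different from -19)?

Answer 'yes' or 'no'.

Old min = -19
Change: A[6] 18 -> 45
Changed element was NOT the min; min changes only if 45 < -19.
New min = -19; changed? no

Answer: no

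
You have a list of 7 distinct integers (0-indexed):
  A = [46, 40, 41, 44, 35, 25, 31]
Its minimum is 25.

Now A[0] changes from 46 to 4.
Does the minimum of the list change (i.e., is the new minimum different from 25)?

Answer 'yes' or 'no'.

Answer: yes

Derivation:
Old min = 25
Change: A[0] 46 -> 4
Changed element was NOT the min; min changes only if 4 < 25.
New min = 4; changed? yes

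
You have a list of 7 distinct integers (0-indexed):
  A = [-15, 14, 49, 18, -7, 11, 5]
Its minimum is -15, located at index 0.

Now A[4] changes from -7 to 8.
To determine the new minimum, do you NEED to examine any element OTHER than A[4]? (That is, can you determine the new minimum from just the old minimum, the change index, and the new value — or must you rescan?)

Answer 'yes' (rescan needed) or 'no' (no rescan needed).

Answer: no

Derivation:
Old min = -15 at index 0
Change at index 4: -7 -> 8
Index 4 was NOT the min. New min = min(-15, 8). No rescan of other elements needed.
Needs rescan: no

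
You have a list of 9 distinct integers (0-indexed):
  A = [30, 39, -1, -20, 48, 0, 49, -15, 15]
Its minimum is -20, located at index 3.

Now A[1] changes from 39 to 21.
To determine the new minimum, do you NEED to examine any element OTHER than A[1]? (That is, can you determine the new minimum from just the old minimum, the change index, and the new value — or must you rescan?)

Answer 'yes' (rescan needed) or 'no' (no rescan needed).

Answer: no

Derivation:
Old min = -20 at index 3
Change at index 1: 39 -> 21
Index 1 was NOT the min. New min = min(-20, 21). No rescan of other elements needed.
Needs rescan: no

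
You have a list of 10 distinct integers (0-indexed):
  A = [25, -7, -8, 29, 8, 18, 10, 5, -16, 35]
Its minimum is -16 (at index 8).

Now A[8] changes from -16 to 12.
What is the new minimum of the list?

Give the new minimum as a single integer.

Answer: -8

Derivation:
Old min = -16 (at index 8)
Change: A[8] -16 -> 12
Changed element WAS the min. Need to check: is 12 still <= all others?
  Min of remaining elements: -8
  New min = min(12, -8) = -8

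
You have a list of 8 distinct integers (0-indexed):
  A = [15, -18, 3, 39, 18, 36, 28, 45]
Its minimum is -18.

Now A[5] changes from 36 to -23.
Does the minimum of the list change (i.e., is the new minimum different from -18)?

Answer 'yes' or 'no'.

Old min = -18
Change: A[5] 36 -> -23
Changed element was NOT the min; min changes only if -23 < -18.
New min = -23; changed? yes

Answer: yes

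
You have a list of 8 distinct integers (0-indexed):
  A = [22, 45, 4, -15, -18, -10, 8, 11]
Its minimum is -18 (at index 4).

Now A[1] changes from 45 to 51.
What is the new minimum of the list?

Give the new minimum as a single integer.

Old min = -18 (at index 4)
Change: A[1] 45 -> 51
Changed element was NOT the old min.
  New min = min(old_min, new_val) = min(-18, 51) = -18

Answer: -18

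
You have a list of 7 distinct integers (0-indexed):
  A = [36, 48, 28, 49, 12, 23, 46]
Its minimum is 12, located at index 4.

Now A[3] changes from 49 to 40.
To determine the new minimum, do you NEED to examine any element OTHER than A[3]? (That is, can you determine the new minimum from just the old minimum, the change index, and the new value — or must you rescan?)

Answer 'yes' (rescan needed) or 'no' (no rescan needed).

Answer: no

Derivation:
Old min = 12 at index 4
Change at index 3: 49 -> 40
Index 3 was NOT the min. New min = min(12, 40). No rescan of other elements needed.
Needs rescan: no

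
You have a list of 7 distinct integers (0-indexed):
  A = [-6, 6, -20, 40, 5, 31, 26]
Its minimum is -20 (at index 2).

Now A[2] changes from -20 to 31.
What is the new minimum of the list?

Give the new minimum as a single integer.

Answer: -6

Derivation:
Old min = -20 (at index 2)
Change: A[2] -20 -> 31
Changed element WAS the min. Need to check: is 31 still <= all others?
  Min of remaining elements: -6
  New min = min(31, -6) = -6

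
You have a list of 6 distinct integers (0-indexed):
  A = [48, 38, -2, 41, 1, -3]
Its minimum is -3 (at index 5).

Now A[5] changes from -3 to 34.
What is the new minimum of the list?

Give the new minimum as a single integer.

Old min = -3 (at index 5)
Change: A[5] -3 -> 34
Changed element WAS the min. Need to check: is 34 still <= all others?
  Min of remaining elements: -2
  New min = min(34, -2) = -2

Answer: -2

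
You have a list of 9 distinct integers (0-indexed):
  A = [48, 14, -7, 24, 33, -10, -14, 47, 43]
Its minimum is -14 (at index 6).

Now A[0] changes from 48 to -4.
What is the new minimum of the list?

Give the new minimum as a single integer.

Old min = -14 (at index 6)
Change: A[0] 48 -> -4
Changed element was NOT the old min.
  New min = min(old_min, new_val) = min(-14, -4) = -14

Answer: -14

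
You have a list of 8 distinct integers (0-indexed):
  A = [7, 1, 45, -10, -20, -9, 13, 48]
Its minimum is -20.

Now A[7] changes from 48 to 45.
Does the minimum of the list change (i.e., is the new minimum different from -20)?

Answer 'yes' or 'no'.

Answer: no

Derivation:
Old min = -20
Change: A[7] 48 -> 45
Changed element was NOT the min; min changes only if 45 < -20.
New min = -20; changed? no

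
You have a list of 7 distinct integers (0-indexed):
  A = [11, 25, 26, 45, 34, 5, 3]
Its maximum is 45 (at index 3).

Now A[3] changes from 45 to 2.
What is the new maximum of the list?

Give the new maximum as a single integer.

Old max = 45 (at index 3)
Change: A[3] 45 -> 2
Changed element WAS the max -> may need rescan.
  Max of remaining elements: 34
  New max = max(2, 34) = 34

Answer: 34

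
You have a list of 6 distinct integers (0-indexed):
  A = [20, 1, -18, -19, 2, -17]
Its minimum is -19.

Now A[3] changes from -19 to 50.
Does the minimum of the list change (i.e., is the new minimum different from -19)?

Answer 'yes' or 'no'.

Answer: yes

Derivation:
Old min = -19
Change: A[3] -19 -> 50
Changed element was the min; new min must be rechecked.
New min = -18; changed? yes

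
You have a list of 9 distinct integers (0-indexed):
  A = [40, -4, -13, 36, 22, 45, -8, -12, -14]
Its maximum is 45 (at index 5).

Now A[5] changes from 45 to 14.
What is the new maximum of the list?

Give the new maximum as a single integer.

Answer: 40

Derivation:
Old max = 45 (at index 5)
Change: A[5] 45 -> 14
Changed element WAS the max -> may need rescan.
  Max of remaining elements: 40
  New max = max(14, 40) = 40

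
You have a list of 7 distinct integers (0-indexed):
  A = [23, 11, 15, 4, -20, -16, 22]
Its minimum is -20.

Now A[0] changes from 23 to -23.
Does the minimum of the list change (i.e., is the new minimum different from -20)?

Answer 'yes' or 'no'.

Old min = -20
Change: A[0] 23 -> -23
Changed element was NOT the min; min changes only if -23 < -20.
New min = -23; changed? yes

Answer: yes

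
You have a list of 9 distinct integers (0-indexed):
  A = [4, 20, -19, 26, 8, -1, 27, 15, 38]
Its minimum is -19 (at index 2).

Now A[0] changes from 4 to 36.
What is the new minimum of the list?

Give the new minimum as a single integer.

Answer: -19

Derivation:
Old min = -19 (at index 2)
Change: A[0] 4 -> 36
Changed element was NOT the old min.
  New min = min(old_min, new_val) = min(-19, 36) = -19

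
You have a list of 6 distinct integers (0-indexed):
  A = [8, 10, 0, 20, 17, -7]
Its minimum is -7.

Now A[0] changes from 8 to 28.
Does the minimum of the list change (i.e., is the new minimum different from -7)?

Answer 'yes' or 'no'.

Answer: no

Derivation:
Old min = -7
Change: A[0] 8 -> 28
Changed element was NOT the min; min changes only if 28 < -7.
New min = -7; changed? no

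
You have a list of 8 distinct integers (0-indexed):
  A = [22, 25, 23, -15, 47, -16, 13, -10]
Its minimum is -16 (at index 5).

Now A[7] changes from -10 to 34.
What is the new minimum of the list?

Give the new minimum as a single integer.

Old min = -16 (at index 5)
Change: A[7] -10 -> 34
Changed element was NOT the old min.
  New min = min(old_min, new_val) = min(-16, 34) = -16

Answer: -16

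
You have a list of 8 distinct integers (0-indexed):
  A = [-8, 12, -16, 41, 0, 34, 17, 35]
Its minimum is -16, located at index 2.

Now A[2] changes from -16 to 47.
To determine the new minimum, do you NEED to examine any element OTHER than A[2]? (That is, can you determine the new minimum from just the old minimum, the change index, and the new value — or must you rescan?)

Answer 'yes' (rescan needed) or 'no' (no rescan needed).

Answer: yes

Derivation:
Old min = -16 at index 2
Change at index 2: -16 -> 47
Index 2 WAS the min and new value 47 > old min -16. Must rescan other elements to find the new min.
Needs rescan: yes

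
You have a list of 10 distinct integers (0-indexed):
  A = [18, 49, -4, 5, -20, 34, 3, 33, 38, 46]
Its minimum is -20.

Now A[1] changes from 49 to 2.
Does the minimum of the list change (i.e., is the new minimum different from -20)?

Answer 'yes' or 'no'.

Answer: no

Derivation:
Old min = -20
Change: A[1] 49 -> 2
Changed element was NOT the min; min changes only if 2 < -20.
New min = -20; changed? no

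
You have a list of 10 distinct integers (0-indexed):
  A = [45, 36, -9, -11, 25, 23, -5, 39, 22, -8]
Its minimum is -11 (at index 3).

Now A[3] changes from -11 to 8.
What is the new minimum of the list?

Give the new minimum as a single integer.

Answer: -9

Derivation:
Old min = -11 (at index 3)
Change: A[3] -11 -> 8
Changed element WAS the min. Need to check: is 8 still <= all others?
  Min of remaining elements: -9
  New min = min(8, -9) = -9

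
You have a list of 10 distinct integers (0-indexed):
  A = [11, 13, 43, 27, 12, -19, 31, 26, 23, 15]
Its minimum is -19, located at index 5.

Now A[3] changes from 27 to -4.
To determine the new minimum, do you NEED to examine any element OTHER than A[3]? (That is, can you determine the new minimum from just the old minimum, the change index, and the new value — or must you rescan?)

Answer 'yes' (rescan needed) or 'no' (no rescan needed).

Answer: no

Derivation:
Old min = -19 at index 5
Change at index 3: 27 -> -4
Index 3 was NOT the min. New min = min(-19, -4). No rescan of other elements needed.
Needs rescan: no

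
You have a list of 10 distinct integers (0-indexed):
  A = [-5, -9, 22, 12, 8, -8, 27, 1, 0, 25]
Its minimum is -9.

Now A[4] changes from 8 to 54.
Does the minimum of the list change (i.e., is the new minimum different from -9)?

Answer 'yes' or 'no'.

Old min = -9
Change: A[4] 8 -> 54
Changed element was NOT the min; min changes only if 54 < -9.
New min = -9; changed? no

Answer: no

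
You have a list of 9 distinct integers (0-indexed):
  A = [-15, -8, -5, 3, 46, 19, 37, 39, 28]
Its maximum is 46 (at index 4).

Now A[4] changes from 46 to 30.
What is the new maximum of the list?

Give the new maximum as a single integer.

Answer: 39

Derivation:
Old max = 46 (at index 4)
Change: A[4] 46 -> 30
Changed element WAS the max -> may need rescan.
  Max of remaining elements: 39
  New max = max(30, 39) = 39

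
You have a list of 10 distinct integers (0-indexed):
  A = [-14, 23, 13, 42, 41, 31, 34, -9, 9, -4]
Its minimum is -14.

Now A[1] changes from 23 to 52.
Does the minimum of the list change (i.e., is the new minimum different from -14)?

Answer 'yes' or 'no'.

Answer: no

Derivation:
Old min = -14
Change: A[1] 23 -> 52
Changed element was NOT the min; min changes only if 52 < -14.
New min = -14; changed? no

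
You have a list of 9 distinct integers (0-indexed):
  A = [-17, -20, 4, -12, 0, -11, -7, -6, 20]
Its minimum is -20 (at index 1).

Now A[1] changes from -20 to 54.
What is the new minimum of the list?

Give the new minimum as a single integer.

Old min = -20 (at index 1)
Change: A[1] -20 -> 54
Changed element WAS the min. Need to check: is 54 still <= all others?
  Min of remaining elements: -17
  New min = min(54, -17) = -17

Answer: -17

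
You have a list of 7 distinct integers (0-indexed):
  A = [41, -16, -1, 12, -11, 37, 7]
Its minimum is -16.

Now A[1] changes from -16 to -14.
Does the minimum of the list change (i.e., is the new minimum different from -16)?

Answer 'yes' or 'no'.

Old min = -16
Change: A[1] -16 -> -14
Changed element was the min; new min must be rechecked.
New min = -14; changed? yes

Answer: yes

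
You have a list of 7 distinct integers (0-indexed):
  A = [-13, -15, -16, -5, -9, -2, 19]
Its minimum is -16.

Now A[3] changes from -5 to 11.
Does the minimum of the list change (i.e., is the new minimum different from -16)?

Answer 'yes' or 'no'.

Answer: no

Derivation:
Old min = -16
Change: A[3] -5 -> 11
Changed element was NOT the min; min changes only if 11 < -16.
New min = -16; changed? no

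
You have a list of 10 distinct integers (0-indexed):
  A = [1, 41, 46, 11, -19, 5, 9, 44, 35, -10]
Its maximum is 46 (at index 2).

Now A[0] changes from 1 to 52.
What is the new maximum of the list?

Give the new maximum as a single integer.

Answer: 52

Derivation:
Old max = 46 (at index 2)
Change: A[0] 1 -> 52
Changed element was NOT the old max.
  New max = max(old_max, new_val) = max(46, 52) = 52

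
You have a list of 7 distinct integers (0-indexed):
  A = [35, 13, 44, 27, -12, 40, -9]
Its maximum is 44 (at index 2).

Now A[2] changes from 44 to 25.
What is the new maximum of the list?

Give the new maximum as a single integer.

Answer: 40

Derivation:
Old max = 44 (at index 2)
Change: A[2] 44 -> 25
Changed element WAS the max -> may need rescan.
  Max of remaining elements: 40
  New max = max(25, 40) = 40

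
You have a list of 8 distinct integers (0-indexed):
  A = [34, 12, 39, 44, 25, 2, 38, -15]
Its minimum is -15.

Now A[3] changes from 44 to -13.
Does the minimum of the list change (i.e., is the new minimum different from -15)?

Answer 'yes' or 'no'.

Answer: no

Derivation:
Old min = -15
Change: A[3] 44 -> -13
Changed element was NOT the min; min changes only if -13 < -15.
New min = -15; changed? no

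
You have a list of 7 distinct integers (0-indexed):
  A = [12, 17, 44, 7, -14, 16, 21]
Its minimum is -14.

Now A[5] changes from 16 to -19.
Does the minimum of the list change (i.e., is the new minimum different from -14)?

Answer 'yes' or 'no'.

Answer: yes

Derivation:
Old min = -14
Change: A[5] 16 -> -19
Changed element was NOT the min; min changes only if -19 < -14.
New min = -19; changed? yes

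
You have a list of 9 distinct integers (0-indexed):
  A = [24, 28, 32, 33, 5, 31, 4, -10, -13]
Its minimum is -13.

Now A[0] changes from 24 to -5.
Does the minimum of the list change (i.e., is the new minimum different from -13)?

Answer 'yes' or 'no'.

Old min = -13
Change: A[0] 24 -> -5
Changed element was NOT the min; min changes only if -5 < -13.
New min = -13; changed? no

Answer: no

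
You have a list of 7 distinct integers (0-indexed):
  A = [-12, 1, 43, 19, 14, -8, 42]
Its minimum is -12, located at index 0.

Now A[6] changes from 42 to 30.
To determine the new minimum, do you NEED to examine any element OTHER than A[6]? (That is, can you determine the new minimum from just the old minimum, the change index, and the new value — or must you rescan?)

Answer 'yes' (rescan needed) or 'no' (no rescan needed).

Old min = -12 at index 0
Change at index 6: 42 -> 30
Index 6 was NOT the min. New min = min(-12, 30). No rescan of other elements needed.
Needs rescan: no

Answer: no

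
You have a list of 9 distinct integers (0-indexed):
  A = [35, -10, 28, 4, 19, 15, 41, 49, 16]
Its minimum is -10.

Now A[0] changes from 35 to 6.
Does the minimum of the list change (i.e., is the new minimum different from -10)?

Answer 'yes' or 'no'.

Answer: no

Derivation:
Old min = -10
Change: A[0] 35 -> 6
Changed element was NOT the min; min changes only if 6 < -10.
New min = -10; changed? no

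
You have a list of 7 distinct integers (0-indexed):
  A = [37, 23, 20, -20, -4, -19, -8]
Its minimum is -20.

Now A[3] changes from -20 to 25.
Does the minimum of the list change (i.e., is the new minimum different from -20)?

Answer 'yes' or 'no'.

Answer: yes

Derivation:
Old min = -20
Change: A[3] -20 -> 25
Changed element was the min; new min must be rechecked.
New min = -19; changed? yes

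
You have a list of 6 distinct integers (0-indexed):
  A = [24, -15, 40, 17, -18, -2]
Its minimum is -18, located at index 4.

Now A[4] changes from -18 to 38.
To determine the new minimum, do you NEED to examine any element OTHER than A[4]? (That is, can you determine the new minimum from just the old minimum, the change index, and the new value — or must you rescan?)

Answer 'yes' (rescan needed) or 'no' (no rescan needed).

Old min = -18 at index 4
Change at index 4: -18 -> 38
Index 4 WAS the min and new value 38 > old min -18. Must rescan other elements to find the new min.
Needs rescan: yes

Answer: yes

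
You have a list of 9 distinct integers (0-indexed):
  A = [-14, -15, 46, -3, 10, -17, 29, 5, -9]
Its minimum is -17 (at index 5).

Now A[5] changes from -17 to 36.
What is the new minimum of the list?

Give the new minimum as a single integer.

Answer: -15

Derivation:
Old min = -17 (at index 5)
Change: A[5] -17 -> 36
Changed element WAS the min. Need to check: is 36 still <= all others?
  Min of remaining elements: -15
  New min = min(36, -15) = -15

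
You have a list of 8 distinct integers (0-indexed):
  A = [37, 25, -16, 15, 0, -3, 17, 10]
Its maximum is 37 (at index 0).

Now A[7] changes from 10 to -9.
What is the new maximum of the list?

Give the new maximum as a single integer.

Answer: 37

Derivation:
Old max = 37 (at index 0)
Change: A[7] 10 -> -9
Changed element was NOT the old max.
  New max = max(old_max, new_val) = max(37, -9) = 37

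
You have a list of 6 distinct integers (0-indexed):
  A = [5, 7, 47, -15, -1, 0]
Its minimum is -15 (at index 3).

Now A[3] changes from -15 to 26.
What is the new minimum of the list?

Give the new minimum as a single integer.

Answer: -1

Derivation:
Old min = -15 (at index 3)
Change: A[3] -15 -> 26
Changed element WAS the min. Need to check: is 26 still <= all others?
  Min of remaining elements: -1
  New min = min(26, -1) = -1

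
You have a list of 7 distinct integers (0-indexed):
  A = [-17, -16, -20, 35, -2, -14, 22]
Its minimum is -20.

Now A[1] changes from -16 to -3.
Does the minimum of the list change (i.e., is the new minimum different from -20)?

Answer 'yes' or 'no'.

Old min = -20
Change: A[1] -16 -> -3
Changed element was NOT the min; min changes only if -3 < -20.
New min = -20; changed? no

Answer: no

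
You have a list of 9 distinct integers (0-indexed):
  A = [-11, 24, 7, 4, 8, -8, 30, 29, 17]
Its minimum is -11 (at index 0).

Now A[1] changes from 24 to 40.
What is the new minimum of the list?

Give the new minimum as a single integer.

Old min = -11 (at index 0)
Change: A[1] 24 -> 40
Changed element was NOT the old min.
  New min = min(old_min, new_val) = min(-11, 40) = -11

Answer: -11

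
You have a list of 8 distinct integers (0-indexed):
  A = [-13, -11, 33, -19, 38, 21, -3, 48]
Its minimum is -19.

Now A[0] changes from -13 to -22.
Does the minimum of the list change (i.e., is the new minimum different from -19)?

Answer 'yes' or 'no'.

Answer: yes

Derivation:
Old min = -19
Change: A[0] -13 -> -22
Changed element was NOT the min; min changes only if -22 < -19.
New min = -22; changed? yes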